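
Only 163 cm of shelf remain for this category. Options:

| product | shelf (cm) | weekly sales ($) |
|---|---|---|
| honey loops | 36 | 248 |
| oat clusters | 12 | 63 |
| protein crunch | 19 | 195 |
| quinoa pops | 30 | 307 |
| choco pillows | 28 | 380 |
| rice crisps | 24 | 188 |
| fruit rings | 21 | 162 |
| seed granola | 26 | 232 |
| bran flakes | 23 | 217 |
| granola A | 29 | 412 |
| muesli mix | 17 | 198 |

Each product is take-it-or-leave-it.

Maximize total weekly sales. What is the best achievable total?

1796

Greedy by ratio would take oat clusters + protein crunch + quinoa pops + choco pillows + bran flakes + granola A + muesli mix: 158 cm used, total 1772.
Replace oat clusters and quinoa pops with fruit rings + seed granola: the trade gains 24 net, giving 1796 at 163 cm.
The closest alternative, oat clusters + protein crunch + quinoa pops + choco pillows + seed granola + granola A + muesli mix, reaches only 1787.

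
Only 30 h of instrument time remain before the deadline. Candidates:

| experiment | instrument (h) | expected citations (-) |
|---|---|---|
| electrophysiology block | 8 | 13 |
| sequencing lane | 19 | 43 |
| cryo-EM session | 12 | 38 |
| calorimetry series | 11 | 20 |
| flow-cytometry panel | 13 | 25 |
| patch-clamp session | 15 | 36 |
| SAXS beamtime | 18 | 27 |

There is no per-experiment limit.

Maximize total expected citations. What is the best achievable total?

The ratio ordering already packs tightly: 2×cryo-EM session, 24 h, 76.
No other feasible combination exceeds 76.

76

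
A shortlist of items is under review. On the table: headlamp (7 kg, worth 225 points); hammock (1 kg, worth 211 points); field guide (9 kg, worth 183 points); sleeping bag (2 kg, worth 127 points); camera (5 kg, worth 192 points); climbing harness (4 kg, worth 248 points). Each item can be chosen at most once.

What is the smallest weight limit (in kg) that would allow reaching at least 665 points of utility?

Need the lightest bundle worth ≥ 665.
headlamp + hammock + climbing harness: 684 utility at 12 kg.
Below 12 kg the best achievable stays under 665.

12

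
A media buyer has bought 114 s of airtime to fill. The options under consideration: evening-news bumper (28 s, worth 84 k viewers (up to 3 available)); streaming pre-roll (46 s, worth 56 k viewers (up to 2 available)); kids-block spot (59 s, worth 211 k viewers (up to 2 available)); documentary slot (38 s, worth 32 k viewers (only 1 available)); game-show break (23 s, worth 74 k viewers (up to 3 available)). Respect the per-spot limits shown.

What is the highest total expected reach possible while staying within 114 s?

369

By expected reach per s: kids-block spot 3.58, game-show break 3.22, evening-news bumper 3.00 lead.
Greedy by ratio would take kids-block spot + 2×game-show break: 105 s used, total 359.
Dropping game-show break frees 23 s; slotting in evening-news bumper (28 s) lifts the total to 369 at 110 s.
Nothing else within 114 s beats 369.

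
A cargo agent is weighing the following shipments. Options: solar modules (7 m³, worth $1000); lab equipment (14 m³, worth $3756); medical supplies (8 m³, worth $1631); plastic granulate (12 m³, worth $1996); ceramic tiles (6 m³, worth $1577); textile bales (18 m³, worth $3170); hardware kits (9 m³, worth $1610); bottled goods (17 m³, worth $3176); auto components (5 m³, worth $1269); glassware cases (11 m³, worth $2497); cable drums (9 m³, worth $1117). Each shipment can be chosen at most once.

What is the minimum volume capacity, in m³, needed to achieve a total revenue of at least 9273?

39

Look for the lowest-volume combination reaching 9273.
lab equipment + medical supplies + ceramic tiles + glassware cases: 9461 revenue at 39 m³.
Below 39 m³ the best achievable stays under 9273.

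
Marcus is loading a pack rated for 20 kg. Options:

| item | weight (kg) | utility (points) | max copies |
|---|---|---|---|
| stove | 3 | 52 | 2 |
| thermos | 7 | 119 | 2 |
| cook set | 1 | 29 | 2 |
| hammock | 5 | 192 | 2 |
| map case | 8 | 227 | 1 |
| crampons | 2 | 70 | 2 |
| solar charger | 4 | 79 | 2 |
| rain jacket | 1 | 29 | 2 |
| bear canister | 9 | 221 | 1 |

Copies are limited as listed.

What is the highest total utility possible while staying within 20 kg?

681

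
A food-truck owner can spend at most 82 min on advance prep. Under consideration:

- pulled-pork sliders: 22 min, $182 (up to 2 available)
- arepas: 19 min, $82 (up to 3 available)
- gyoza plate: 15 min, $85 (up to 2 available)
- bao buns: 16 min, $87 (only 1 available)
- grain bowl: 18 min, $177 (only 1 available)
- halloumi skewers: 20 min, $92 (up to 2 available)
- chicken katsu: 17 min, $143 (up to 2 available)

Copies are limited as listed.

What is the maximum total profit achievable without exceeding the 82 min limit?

684

The ratio heuristic lands on pulled-pork sliders + grain bowl + 2×chicken katsu (645) but leaves 8 min idle.
The 17 min tied up in chicken katsu is better spent on pulled-pork sliders — total rises to 684 (79 min).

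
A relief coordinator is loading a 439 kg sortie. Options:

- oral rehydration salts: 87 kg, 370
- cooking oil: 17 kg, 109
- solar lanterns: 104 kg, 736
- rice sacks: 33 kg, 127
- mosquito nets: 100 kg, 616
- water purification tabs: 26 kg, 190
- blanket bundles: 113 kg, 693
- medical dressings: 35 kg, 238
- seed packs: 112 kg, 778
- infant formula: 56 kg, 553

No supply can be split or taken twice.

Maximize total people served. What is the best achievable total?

3111

A density-first pass picks oral rehydration salts + cooking oil + solar lanterns + water purification tabs + medical dressings + seed packs + infant formula — 2974 at 437 kg.
Replace oral rehydration salts and cooking oil with mosquito nets: the trade gains 137 net, giving 3111 at 433 kg.
The closest alternative, cooking oil + solar lanterns + blanket bundles + medical dressings + seed packs + infant formula, reaches only 3107.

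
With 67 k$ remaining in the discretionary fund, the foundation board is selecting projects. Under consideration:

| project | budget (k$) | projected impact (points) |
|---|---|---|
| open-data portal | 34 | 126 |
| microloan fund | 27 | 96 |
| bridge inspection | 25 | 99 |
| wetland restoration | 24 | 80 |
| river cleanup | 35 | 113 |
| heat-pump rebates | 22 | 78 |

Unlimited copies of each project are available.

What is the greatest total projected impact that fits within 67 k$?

By projected impact per k$: bridge inspection 3.96, open-data portal 3.71, microloan fund 3.56 lead.
A density-first pass picks 2×bridge inspection — 198 at 50 k$.
Dropping 2×bridge inspection frees 50 k$; slotting in 3×heat-pump rebates (66 k$) lifts the total to 234 at 66 k$.

234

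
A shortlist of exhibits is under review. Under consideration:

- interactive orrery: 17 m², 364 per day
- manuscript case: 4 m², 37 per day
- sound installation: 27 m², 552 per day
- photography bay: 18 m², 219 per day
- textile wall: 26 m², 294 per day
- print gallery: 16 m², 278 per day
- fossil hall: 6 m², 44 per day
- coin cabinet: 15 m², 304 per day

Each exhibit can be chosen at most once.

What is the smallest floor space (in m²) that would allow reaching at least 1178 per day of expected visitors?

59

Need the lightest bundle worth ≥ 1178.
interactive orrery + sound installation + coin cabinet: 1220 expected visitors at 59 m².
No combination under 59 m² hits 1178.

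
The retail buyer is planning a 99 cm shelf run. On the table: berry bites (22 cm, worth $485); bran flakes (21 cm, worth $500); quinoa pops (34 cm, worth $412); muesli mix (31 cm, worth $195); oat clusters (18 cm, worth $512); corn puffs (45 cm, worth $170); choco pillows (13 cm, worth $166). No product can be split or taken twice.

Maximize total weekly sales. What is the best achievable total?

1909

A density-first pass picks berry bites + bran flakes + oat clusters + choco pillows — 1663 at 74 cm.
Replace choco pillows with quinoa pops: the trade gains 246 net, giving 1909 at 95 cm.
An exhaustive check of the 128 subsets confirms 1909.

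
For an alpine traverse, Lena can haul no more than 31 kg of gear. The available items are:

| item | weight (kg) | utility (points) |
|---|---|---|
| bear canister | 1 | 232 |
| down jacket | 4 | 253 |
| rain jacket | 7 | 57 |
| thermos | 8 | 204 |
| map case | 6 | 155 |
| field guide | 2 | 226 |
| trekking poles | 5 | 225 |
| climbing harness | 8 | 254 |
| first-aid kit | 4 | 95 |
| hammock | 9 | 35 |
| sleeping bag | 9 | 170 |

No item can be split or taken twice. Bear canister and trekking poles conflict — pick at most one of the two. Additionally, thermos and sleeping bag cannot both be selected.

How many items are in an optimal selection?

Best achievable utility is 1324.
One optimal bundle: bear canister + down jacket + thermos + map case + field guide + climbing harness (29 kg).
Any selection reaching 1324 contains exactly 6 items.

6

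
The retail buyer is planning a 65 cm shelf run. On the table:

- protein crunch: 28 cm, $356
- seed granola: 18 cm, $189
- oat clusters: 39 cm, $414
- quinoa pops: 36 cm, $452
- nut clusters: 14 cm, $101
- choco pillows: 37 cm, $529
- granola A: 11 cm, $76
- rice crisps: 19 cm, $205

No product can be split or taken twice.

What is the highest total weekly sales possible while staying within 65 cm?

885

Density check — choco pillows 14.30, protein crunch 12.71, quinoa pops 12.56 are the best per cm.
The ratio ordering already packs tightly: protein crunch + choco pillows, 65 cm, 885.
Every other selection either busts 65 cm or fails to beat 885.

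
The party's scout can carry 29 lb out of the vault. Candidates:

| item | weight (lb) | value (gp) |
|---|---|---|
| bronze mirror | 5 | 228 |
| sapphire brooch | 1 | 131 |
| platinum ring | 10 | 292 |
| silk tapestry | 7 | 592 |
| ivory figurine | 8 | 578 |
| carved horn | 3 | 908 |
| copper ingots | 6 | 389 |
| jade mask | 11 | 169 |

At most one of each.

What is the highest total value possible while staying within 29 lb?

The ratio heuristic lands on sapphire brooch + silk tapestry + ivory figurine + carved horn + copper ingots (2598) but leaves 4 lb idle.
Dropping sapphire brooch frees 1 lb; slotting in bronze mirror (5 lb) lifts the total to 2695 at 29 lb.
Every other selection either busts 29 lb or fails to beat 2695.

2695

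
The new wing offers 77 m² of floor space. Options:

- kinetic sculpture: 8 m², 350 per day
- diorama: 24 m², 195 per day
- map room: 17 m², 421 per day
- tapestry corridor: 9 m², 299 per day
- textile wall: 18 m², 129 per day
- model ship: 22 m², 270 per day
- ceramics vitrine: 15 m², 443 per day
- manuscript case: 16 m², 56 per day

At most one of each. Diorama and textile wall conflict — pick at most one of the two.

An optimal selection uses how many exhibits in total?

Optimal total is 1783.
kinetic sculpture + map room + tapestry corridor + model ship + ceramics vitrine hits 1783 at 71 m².
Every optimal selection uses 5 exhibits.

5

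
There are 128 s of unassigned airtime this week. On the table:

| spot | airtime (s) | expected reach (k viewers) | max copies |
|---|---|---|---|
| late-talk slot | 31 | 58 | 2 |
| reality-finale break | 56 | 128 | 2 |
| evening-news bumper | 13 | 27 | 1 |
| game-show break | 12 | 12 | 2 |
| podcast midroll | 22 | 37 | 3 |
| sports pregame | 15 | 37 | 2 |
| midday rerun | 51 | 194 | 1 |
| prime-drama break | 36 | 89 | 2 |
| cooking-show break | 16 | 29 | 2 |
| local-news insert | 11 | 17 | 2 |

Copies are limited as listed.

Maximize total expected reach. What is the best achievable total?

374

Greedy by ratio would take midday rerun + 2×prime-drama break: 123 s used, total 372.
The 36 s tied up in prime-drama break is better spent on 2×sports pregame + local-news insert — total rises to 374 (128 s).
That's the maximum — no swap from here does better than 374.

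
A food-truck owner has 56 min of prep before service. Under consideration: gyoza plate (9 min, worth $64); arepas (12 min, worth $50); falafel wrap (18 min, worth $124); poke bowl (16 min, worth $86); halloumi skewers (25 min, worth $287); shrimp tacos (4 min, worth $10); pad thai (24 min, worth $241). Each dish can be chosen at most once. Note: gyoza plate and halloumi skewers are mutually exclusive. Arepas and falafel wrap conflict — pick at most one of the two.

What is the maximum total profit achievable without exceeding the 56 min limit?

The ratio ordering already packs tightly: halloumi skewers + shrimp tacos + pad thai, 53 min, 538.
No other feasible combination exceeds 538.

538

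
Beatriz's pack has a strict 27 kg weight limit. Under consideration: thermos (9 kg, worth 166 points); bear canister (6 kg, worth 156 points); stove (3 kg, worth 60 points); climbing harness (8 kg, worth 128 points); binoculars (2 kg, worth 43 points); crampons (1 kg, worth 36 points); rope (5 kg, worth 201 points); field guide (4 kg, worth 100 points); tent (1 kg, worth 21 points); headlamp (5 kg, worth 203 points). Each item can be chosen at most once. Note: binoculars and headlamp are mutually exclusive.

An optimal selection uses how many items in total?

Best achievable utility is 783.
For example thermos + bear canister + crampons + rope + tent + headlamp achieves it, using 27 kg.
All optima have 6 items.

6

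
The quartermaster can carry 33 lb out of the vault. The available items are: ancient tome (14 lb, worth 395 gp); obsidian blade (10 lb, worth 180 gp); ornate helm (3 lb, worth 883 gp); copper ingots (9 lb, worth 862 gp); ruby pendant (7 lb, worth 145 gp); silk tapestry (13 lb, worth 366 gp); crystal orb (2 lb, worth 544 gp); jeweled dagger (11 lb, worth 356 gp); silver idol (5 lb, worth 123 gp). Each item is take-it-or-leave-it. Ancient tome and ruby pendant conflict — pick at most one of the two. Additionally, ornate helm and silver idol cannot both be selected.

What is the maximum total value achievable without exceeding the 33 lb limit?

Ranking by ratio (value/lb): ornate helm 294.33, crystal orb 272.00, copper ingots 95.78.
Best packing: ornate helm + copper ingots + ruby pendant + crystal orb + jeweled dagger — 32 lb, 2790 total.
The closest alternative, ancient tome + ornate helm + copper ingots + crystal orb, reaches only 2684.

2790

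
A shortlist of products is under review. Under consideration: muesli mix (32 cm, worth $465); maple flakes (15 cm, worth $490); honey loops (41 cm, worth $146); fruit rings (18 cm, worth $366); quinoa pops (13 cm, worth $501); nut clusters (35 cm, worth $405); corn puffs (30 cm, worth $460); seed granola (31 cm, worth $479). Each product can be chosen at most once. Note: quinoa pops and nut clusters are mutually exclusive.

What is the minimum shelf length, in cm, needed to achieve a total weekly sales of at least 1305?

46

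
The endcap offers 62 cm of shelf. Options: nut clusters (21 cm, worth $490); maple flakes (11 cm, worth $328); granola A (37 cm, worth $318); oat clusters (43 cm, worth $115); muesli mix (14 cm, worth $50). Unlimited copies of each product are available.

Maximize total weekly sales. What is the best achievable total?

1640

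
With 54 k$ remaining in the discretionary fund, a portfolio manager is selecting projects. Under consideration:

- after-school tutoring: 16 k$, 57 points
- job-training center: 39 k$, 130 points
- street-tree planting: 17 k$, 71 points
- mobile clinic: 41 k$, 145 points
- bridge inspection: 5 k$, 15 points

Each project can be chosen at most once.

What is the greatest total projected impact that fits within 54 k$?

Density check — street-tree planting 4.18, after-school tutoring 3.56, mobile clinic 3.54, job-training center 3.33 are the best per k$.
Greedy by ratio would take after-school tutoring + street-tree planting + bridge inspection: 38 k$ used, total 143.
Replace after-school tutoring and street-tree planting with mobile clinic: the trade gains 17 net, giving 160 at 46 k$.

160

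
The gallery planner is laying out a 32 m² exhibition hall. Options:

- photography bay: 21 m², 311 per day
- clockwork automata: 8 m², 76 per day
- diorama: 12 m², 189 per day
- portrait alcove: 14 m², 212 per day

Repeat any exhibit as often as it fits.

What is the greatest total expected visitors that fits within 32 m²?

454

Taking clockwork automata + 2×diorama: 32 m² used, 454 in expected visitors.
No other feasible combination exceeds 454.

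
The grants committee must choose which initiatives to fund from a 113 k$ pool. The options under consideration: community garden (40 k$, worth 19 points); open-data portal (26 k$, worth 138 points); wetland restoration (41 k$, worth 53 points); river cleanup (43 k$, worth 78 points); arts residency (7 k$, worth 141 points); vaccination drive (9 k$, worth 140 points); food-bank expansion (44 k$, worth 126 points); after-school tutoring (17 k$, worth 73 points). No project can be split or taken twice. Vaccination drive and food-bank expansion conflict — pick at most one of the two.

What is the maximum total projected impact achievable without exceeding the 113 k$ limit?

Open-data portal + river cleanup + arts residency + vaccination drive + after-school tutoring uses 102 of the 113 k$ and totals 570.
The spare 11 k$ is too small for any remaining project, and no feasible exchange beats 570.

570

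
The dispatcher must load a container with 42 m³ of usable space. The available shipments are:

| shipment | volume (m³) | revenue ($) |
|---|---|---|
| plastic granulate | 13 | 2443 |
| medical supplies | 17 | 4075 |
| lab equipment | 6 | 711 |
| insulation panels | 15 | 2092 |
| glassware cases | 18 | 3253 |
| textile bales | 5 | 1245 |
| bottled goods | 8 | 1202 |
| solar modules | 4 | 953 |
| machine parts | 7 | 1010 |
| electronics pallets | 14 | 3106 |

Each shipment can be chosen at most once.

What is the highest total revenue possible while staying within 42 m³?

9379

By revenue per m³: textile bales 249.00, medical supplies 239.71, solar modules 238.25 lead.
Best packing: medical supplies + textile bales + solar modules + electronics pallets — 40 m³, 9379 total.
The closest alternative, medical supplies + solar modules + machine parts + electronics pallets, reaches only 9144.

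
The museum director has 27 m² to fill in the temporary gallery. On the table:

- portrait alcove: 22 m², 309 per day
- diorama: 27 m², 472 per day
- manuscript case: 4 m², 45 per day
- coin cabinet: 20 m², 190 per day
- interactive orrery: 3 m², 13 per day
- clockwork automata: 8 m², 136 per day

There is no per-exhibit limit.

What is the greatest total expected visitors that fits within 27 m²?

472

Diorama uses 27 of the 27 m² and totals 472.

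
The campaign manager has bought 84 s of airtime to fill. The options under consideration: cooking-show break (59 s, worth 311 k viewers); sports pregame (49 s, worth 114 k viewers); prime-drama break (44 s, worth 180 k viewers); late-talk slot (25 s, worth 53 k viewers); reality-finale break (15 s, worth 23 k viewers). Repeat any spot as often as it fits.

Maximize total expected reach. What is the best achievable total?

364

By expected reach per s: cooking-show break 5.27, prime-drama break 4.09, sports pregame 2.33 lead.
The ratio ordering already packs tightly: cooking-show break + late-talk slot, 84 s, 364.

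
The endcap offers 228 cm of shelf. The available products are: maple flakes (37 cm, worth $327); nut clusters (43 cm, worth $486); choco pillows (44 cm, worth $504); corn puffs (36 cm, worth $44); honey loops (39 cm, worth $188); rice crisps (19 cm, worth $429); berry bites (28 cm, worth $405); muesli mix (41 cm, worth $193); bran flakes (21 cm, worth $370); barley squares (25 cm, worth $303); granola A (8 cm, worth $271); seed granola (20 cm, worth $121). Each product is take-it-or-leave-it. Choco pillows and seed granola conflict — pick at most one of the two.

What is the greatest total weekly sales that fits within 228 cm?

3095

The ratio ordering already packs tightly: maple flakes + nut clusters + choco pillows + rice crisps + berry bites + bran flakes + barley squares + granola A, 225 cm, 3095.
The closest alternative, nut clusters + choco pillows + honey loops + rice crisps + berry bites + bran flakes + barley squares + granola A, reaches only 2956.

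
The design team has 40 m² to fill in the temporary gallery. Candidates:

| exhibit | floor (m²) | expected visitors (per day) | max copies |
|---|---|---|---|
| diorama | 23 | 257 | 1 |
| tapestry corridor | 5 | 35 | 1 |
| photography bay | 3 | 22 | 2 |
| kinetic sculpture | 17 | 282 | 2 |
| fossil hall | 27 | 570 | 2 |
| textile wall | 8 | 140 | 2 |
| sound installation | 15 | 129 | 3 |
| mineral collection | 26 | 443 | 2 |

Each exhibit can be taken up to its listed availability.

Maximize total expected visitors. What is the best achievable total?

Greedy by ratio would take photography bay + fossil hall + textile wall: 38 m² used, total 732.
Dropping photography bay frees 3 m²; slotting in tapestry corridor (5 m²) lifts the total to 745 at 40 m².

745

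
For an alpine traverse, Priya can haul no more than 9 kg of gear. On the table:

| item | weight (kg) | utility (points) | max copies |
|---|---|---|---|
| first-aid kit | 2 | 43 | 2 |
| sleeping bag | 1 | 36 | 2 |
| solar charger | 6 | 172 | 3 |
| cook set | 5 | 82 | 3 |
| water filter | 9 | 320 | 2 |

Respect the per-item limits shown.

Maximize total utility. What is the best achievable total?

320

Ranking by ratio (utility/kg): sleeping bag 36.00, water filter 35.56, solar charger 28.67.
Taking the top-ratio items first gives 2×sleeping bag + solar charger for 244 (8 kg).
The 8 kg tied up in 2×sleeping bag and solar charger is better spent on water filter — total rises to 320 (9 kg).
That's the maximum — no swap from here does better than 320.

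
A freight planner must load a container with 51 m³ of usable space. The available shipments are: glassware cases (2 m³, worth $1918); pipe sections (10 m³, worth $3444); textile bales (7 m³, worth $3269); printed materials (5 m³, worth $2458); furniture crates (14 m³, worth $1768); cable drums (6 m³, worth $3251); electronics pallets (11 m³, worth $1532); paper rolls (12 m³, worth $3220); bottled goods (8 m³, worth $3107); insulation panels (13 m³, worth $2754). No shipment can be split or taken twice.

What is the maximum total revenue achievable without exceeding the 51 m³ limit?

Taking glassware cases + pipe sections + textile bales + printed materials + cable drums + paper rolls + bottled goods: 50 m³ used, 20667 in revenue.
The spare 1 m³ is too small for any remaining shipment, and no exchange beats 20667.

20667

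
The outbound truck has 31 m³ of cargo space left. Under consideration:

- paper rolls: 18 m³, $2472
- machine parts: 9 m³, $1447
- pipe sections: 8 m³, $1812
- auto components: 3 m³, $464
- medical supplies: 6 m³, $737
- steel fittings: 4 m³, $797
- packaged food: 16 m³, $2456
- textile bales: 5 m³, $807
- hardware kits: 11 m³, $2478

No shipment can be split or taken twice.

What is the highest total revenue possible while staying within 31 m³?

Density check — pipe sections 226.50, hardware kits 225.27, steel fittings 199.25 are the best per m³.
The ratio ordering already packs tightly: pipe sections + auto components + steel fittings + textile bales + hardware kits, 31 m³, 6358.
Next best is machine parts + pipe sections + auto components + hardware kits at 6201 (31 m³) — short by 157.

6358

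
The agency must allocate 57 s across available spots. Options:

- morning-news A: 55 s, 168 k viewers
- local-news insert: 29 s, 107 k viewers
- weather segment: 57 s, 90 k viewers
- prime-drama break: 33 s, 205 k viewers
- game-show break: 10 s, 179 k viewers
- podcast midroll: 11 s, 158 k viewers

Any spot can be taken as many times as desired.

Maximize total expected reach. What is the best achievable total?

895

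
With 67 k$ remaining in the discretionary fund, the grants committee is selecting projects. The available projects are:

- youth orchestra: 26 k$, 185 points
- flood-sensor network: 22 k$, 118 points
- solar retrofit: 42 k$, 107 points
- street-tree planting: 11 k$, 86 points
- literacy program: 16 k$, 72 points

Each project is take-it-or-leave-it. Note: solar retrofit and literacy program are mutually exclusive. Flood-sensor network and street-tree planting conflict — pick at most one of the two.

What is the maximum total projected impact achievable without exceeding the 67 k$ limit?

375

Best packing: youth orchestra + flood-sensor network + literacy program — 64 k$, 375 total.
An exhaustive check of the 32 subsets confirms 375.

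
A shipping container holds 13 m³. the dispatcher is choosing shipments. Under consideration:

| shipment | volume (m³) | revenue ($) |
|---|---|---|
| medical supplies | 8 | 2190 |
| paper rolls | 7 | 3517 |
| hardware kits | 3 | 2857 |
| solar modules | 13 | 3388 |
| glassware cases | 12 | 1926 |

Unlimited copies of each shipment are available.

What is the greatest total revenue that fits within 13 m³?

11428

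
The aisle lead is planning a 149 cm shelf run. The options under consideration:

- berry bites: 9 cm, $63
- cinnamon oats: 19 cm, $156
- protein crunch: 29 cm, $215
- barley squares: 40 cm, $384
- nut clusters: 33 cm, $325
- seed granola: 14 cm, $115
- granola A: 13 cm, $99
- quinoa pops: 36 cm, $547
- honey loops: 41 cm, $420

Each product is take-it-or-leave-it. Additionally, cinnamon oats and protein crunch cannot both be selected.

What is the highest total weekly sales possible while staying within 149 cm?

1606

Density check — quinoa pops 15.19, honey loops 10.24, nut clusters 9.85 are the best per cm.
Greedy by ratio would take cinnamon oats + nut clusters + seed granola + quinoa pops + honey loops: 143 cm used, total 1563.
Dropping nut clusters and seed granola frees 47 cm; slotting in barley squares + granola A (53 cm) lifts the total to 1606 at 149 cm.
An exhaustive check of the 512 subsets confirms 1606.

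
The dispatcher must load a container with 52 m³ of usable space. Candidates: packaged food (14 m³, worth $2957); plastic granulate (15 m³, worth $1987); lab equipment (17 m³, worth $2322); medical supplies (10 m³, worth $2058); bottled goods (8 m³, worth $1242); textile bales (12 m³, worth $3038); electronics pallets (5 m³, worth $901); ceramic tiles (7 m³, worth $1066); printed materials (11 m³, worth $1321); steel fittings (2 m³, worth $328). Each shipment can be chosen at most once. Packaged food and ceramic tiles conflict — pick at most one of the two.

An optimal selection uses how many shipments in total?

The maximum revenue within 52 m³ is 10524.
One optimal bundle: packaged food + medical supplies + bottled goods + textile bales + electronics pallets + steel fittings (51 m³).
All optima have 6 shipments.

6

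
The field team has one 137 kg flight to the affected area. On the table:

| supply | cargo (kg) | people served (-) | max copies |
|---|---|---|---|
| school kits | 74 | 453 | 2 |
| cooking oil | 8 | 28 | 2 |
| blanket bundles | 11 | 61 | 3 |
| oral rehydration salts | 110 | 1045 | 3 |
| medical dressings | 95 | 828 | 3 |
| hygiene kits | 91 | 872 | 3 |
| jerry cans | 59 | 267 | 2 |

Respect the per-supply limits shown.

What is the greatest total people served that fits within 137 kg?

Density check — hygiene kits 9.58, oral rehydration salts 9.50, medical dressings 8.72, school kits 6.12 are the best per kg.
The ratio heuristic lands on cooking oil + 3×blanket bundles + hygiene kits (1083) but leaves 5 kg idle.
Replace cooking oil and blanket bundles and hygiene kits with oral rehydration salts: the trade gains 84 net, giving 1167 at 132 kg.

1167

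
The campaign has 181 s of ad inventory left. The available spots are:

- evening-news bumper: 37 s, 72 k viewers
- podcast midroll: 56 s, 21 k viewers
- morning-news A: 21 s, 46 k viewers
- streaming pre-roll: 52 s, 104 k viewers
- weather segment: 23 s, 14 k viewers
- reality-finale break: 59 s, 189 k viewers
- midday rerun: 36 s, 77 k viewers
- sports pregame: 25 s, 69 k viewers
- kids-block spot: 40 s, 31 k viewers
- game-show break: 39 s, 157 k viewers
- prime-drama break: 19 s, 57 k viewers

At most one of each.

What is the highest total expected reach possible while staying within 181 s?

549

Greedy by ratio would take morning-news A + reality-finale break + sports pregame + game-show break + prime-drama break: 163 s used, total 518.
The 21 s tied up in morning-news A is better spent on midday rerun — total rises to 549 (178 s).
The closest alternative, evening-news bumper + reality-finale break + sports pregame + game-show break + prime-drama break, reaches only 544.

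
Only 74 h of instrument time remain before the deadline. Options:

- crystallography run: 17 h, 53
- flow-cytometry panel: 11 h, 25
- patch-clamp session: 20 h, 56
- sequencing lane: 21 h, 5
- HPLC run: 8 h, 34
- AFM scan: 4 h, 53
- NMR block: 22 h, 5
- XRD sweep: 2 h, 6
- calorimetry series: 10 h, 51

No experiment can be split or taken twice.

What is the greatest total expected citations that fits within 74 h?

Ranking by ratio (expected citations/h): AFM scan 13.25, calorimetry series 5.10, HPLC run 4.25.
The ratio ordering already packs tightly: crystallography run + flow-cytometry panel + patch-clamp session + HPLC run + AFM scan + XRD sweep + calorimetry series, 72 h, 278.
Runner-up crystallography run + flow-cytometry panel + patch-clamp session + HPLC run + AFM scan + calorimetry series tops out at 272.

278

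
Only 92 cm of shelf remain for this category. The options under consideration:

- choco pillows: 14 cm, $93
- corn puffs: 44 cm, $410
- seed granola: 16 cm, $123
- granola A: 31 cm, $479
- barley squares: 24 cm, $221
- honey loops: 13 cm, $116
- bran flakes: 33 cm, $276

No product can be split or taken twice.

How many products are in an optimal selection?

Best achievable weekly sales is 1012.
For example corn puffs + seed granola + granola A achieves it, using 91 cm.
All optima have 3 products.

3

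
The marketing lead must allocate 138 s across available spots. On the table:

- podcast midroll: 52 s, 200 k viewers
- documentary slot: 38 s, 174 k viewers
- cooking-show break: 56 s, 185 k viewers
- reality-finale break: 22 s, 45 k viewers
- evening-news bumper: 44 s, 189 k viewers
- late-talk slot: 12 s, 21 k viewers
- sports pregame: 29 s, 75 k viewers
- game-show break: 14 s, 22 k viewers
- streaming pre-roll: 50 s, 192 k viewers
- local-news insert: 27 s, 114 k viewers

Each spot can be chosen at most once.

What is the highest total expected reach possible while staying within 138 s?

Ranking by ratio (expected reach/s): documentary slot 4.58, evening-news bumper 4.30, local-news insert 4.22, podcast midroll 3.85.
Taking the top-ratio spots first gives documentary slot + evening-news bumper + sports pregame + local-news insert for 552 (138 s).
The 56 s tied up in sports pregame and local-news insert is better spent on podcast midroll — total rises to 563 (134 s).

563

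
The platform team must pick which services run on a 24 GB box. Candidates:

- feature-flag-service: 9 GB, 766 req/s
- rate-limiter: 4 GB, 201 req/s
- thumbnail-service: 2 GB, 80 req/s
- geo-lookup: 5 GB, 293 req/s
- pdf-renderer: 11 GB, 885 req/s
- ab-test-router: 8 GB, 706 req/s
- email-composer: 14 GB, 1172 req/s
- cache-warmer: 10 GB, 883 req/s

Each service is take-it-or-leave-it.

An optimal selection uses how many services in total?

Best achievable throughput is 2055.
email-composer + cache-warmer hits 2055 at 24 GB.
Any selection reaching 2055 contains exactly 2 services.

2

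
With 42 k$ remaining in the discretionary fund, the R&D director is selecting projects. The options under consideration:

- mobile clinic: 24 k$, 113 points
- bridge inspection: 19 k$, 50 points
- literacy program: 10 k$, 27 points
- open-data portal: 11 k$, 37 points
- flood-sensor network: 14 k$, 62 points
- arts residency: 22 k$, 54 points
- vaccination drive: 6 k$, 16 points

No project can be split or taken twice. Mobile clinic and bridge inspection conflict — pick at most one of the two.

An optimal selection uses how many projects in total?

2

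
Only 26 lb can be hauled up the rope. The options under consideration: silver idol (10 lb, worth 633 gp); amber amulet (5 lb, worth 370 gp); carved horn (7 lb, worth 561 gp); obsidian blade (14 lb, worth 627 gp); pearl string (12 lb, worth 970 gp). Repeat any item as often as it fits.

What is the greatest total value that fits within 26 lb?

2092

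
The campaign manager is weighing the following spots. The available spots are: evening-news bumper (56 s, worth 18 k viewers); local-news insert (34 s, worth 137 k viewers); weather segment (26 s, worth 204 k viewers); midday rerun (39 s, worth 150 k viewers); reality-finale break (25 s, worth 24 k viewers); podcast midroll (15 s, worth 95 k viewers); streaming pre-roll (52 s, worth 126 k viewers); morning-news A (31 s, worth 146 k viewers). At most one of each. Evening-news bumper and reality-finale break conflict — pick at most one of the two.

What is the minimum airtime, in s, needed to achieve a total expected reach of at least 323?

57

Look for the lowest-airtime combination reaching 323.
weather segment + morning-news A reaches 350 using 57 s.
Any bundle with less than 57 s falls short of 323.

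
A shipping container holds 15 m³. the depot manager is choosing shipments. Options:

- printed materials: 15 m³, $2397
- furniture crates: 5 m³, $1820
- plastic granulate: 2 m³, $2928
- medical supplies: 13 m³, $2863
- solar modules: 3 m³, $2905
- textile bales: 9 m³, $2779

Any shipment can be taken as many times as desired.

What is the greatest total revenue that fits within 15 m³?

20496

Best packing: 7×plastic granulate — 14 m³, 20496 total.
No other feasible combination exceeds 20496.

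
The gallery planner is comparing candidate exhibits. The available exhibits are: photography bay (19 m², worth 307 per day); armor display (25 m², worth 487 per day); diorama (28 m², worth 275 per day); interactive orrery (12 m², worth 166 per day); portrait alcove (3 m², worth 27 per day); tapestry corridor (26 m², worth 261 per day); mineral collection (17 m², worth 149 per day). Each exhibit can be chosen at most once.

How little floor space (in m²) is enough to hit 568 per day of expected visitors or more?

Minimise m² subject to total expected visitors ≥ 568.
armor display + interactive orrery reaches 653 using 37 m².
Any bundle with less than 37 m² falls short of 568.

37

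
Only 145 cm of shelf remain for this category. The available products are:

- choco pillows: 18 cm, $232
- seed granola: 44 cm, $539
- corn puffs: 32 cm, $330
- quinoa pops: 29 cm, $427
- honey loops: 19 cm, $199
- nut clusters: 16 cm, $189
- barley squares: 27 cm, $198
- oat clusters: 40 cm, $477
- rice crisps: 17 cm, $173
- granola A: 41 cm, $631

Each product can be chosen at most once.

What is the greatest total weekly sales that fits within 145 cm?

Taking the top-ratio products first gives choco pillows + seed granola + quinoa pops + granola A for 1829 (132 cm).
Dropping seed granola frees 44 cm; slotting in nut clusters + oat clusters (56 cm) lifts the total to 1956 at 144 cm.

1956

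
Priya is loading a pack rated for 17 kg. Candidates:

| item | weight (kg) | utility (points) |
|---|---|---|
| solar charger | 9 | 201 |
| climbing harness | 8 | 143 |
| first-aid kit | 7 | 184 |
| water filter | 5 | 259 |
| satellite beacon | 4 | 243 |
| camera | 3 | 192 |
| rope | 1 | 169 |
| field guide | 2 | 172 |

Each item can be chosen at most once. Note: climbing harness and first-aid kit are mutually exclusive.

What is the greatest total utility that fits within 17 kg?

The ratio ordering already packs tightly: water filter + satellite beacon + camera + rope + field guide, 15 kg, 1035.
An exhaustive check of the 256 subsets confirms 1035.

1035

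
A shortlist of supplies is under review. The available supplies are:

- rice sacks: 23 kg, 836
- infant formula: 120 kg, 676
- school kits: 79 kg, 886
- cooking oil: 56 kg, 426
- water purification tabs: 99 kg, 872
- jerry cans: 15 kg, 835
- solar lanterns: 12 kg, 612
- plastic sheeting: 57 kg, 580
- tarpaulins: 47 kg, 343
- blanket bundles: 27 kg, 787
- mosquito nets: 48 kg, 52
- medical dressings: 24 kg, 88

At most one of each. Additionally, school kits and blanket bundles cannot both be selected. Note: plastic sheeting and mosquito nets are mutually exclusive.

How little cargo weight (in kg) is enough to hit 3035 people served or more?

Need the lightest bundle worth ≥ 3035.
rice sacks + jerry cans + solar lanterns + blanket bundles: 3070 people served at 77 kg.
Below 77 kg the best achievable stays under 3035.

77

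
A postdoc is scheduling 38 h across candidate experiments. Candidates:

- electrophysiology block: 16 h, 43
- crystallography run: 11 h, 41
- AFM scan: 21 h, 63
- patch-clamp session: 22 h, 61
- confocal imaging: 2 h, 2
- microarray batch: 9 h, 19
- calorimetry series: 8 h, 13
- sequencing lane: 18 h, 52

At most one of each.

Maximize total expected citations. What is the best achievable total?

A density-first pass picks crystallography run + AFM scan + confocal imaging — 106 at 34 h.
Dropping AFM scan and confocal imaging frees 23 h; slotting in microarray batch + sequencing lane (27 h) lifts the total to 112 at 38 h.
The closest alternative, electrophysiology block + AFM scan, reaches only 106.

112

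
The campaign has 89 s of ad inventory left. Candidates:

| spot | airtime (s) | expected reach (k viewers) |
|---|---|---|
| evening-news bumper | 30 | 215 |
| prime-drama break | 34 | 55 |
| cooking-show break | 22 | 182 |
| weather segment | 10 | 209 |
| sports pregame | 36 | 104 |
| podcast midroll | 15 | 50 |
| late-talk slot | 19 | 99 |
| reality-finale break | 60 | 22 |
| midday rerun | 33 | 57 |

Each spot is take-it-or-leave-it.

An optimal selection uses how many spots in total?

4

Best achievable expected reach is 705.
One optimal bundle: evening-news bumper + cooking-show break + weather segment + late-talk slot (81 s).
All optima have 4 spots.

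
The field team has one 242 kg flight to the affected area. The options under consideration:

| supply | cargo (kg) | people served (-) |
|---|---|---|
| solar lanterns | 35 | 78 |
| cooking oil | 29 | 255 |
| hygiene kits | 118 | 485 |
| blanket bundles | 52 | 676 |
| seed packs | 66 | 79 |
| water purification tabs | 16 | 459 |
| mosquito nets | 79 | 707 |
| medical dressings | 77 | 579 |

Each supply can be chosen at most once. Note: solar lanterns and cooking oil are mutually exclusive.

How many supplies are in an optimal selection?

Optimal total is 2421.
For example blanket bundles + water purification tabs + mosquito nets + medical dressings achieves it, using 224 kg.
Any selection reaching 2421 contains exactly 4 supplies.

4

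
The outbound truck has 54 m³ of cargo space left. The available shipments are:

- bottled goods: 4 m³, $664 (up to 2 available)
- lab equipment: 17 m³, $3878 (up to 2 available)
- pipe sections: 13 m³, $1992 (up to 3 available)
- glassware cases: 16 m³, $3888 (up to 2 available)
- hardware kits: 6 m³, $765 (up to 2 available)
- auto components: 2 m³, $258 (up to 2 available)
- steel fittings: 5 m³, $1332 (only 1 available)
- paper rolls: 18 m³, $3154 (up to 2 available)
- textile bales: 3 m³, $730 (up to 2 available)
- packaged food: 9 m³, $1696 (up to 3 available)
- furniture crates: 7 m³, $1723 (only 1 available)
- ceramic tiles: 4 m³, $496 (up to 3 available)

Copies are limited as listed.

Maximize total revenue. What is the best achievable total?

12986

Greedy by ratio would take bottled goods + 2×glassware cases + steel fittings + 2×textile bales + furniture crates: 54 m³ used, total 12955.
Replace bottled goods and 2×textile bales and furniture crates with lab equipment: the trade gains 31 net, giving 12986 at 54 m³.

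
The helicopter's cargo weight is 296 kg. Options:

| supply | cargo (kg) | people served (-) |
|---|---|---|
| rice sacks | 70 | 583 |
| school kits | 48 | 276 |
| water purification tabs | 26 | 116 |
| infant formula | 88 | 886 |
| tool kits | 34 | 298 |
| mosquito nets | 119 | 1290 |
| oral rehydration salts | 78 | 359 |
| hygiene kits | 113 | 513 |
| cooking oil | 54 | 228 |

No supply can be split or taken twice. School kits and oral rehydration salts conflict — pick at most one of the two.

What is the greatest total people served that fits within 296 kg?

Filling by ratio: school kits + infant formula + tool kits + mosquito nets for 2750, with 7 kg left unused.
The 82 kg tied up in school kits and tool kits is better spent on rice sacks — total rises to 2759 (277 kg).
No other feasible combination exceeds 2759.

2759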